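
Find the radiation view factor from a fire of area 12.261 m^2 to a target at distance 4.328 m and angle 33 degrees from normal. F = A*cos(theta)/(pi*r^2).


cos(33 deg) = 0.83867
pi*r^2 = 58.847
F = 12.261 * 0.83867 / 58.847 = 0.17474

0.17474


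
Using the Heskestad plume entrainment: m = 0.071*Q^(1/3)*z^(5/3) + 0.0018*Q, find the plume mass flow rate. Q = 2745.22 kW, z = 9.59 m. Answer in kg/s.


Q^(1/3) = 14.002
z^(5/3) = 43.288
First term = 0.071 * 14.002 * 43.288 = 43.034
Second term = 0.0018 * 2745.22 = 4.9414
m = 47.976 kg/s

47.976 kg/s


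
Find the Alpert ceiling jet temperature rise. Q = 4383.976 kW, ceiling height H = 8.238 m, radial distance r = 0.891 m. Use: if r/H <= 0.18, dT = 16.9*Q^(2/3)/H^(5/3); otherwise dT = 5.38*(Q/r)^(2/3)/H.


r/H = 0.891 / 8.238 = 0.10816
r/H <= 0.18, so dT = 16.9*Q^(2/3)/H^(5/3)
Q^(2/3) = 267.86
H^(5/3) = 33.602
dT = 16.9 * 267.86 / 33.602 = 134.72 K

134.72 K


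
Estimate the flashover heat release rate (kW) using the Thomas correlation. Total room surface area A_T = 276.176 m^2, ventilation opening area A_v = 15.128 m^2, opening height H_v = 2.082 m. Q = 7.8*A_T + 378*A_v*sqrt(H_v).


7.8*A_T = 2154.2
sqrt(H_v) = 1.4429
378*A_v*sqrt(H_v) = 8251.1
Q = 2154.2 + 8251.1 = 10405 kW

10405 kW


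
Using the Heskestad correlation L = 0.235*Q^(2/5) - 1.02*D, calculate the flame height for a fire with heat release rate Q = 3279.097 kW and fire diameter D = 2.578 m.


Q^(2/5) = 25.486
0.235 * Q^(2/5) = 5.9892
1.02 * D = 2.6296
L = 3.3597 m

3.3597 m


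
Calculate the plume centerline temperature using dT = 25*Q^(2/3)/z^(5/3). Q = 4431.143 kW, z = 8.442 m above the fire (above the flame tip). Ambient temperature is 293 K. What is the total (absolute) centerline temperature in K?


Q^(2/3) = 269.78
z^(5/3) = 35.001
dT = 25 * 269.78 / 35.001 = 192.70 K
T = 293 + 192.70 = 485.70 K

485.70 K


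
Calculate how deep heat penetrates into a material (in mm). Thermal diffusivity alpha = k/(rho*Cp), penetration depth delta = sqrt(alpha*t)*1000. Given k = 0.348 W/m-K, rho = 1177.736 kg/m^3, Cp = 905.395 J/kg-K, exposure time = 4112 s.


alpha = 0.348 / (1177.736 * 905.395) = 3.2636e-07 m^2/s
alpha * t = 0.0013420
delta = sqrt(0.0013420) * 1000 = 36.633 mm

36.633 mm


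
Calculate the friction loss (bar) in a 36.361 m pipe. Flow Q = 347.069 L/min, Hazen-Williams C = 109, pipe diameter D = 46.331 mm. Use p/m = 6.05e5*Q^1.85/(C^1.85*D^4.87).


Q^1.85 = 50092
C^1.85 = 5878.1
D^4.87 = 1.2966e+08
p/m = 0.039764 bar/m
p_total = 0.039764 * 36.361 = 1.4459 bar

1.4459 bar


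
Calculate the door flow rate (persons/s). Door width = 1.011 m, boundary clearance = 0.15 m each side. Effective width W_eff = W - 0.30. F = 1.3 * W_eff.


W_eff = 1.011 - 0.30 = 0.711 m
F = 1.3 * 0.711 = 0.92430 persons/s

0.92430 persons/s


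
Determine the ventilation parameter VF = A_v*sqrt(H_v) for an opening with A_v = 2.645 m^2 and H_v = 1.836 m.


sqrt(H_v) = 1.3550
VF = 2.645 * 1.3550 = 3.5840 m^(5/2)

3.5840 m^(5/2)


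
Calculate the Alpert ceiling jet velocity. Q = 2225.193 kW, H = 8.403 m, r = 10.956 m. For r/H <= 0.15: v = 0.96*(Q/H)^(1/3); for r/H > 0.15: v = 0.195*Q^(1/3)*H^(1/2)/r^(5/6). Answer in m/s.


r/H = 10.956 / 8.403 = 1.3038
r/H > 0.15, so v = 0.195*Q^(1/3)*H^(1/2)/r^(5/6)
Q^(1/3) = 13.055
H^(1/2) = 2.8988
r^(5/6) = 7.3515
v = 0.195 * 13.055 * 2.8988 / 7.3515 = 1.0038 m/s

1.0038 m/s


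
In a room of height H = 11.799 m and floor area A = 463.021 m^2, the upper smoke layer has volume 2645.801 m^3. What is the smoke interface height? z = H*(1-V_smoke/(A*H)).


V/(A*H) = 0.48430
1 - 0.48430 = 0.51570
z = 11.799 * 0.51570 = 6.0848 m

6.0848 m


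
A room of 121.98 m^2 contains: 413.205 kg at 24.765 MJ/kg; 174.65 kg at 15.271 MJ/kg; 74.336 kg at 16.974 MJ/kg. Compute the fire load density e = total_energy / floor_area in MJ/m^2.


Total energy = 413.205*24.765 + 174.65*15.271 + 74.336*16.974
= 10233.02 + 2667.080 + 1261.779
= 14161.88 MJ
e = 14161.88 / 121.98 = 116.10 MJ/m^2

116.10 MJ/m^2


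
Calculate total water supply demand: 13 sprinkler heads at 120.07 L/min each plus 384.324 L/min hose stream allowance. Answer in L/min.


Sprinkler demand = 13 * 120.07 = 1560.91 L/min
Total = 1560.91 + 384.324 = 1945.234 L/min

1945.234 L/min


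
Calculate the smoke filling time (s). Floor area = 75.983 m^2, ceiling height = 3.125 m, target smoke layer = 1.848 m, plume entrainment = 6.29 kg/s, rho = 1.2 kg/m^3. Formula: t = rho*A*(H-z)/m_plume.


H - z = 1.277 m
t = 1.2 * 75.983 * 1.277 / 6.29 = 18.511 s

18.511 s


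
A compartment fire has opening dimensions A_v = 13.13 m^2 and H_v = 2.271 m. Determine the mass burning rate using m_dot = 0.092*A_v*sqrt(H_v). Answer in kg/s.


sqrt(H_v) = 1.5070
m_dot = 0.092 * 13.13 * 1.5070 = 1.8204 kg/s

1.8204 kg/s


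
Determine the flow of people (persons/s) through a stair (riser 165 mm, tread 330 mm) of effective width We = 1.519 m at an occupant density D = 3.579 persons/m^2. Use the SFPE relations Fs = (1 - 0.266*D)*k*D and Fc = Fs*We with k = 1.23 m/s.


1 - 0.266*D = 1 - 0.266*3.579 = 0.047986
Fs = 0.047986 * 1.23 * 3.579 = 0.21124 persons/(s*m)
Fc = 0.21124 * 1.519 = 0.32088 persons/s

0.32088 persons/s


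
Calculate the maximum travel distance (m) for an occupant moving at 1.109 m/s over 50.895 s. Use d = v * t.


d = 1.109 * 50.895 = 56.443 m

56.443 m


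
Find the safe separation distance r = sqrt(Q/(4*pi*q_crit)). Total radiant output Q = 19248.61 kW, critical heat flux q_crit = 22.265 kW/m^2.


4*pi*q_crit = 279.79
Q/(4*pi*q_crit) = 68.797
r = sqrt(68.797) = 8.2944 m

8.2944 m


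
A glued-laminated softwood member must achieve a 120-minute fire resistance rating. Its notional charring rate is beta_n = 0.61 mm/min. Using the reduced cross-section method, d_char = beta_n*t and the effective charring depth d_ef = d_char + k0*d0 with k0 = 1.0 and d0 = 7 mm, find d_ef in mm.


d_char = 0.61 * 120 = 73.2 mm
d_ef = 73.2 + 1.0*7 = 80.2 mm

80.2 mm


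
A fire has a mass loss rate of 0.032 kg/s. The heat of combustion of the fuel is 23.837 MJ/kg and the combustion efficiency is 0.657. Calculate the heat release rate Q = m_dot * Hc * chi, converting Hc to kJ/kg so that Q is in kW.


Hc = 23.837 MJ/kg = 23.837 * 1000 kJ/kg = 23837 kJ/kg
Q = 0.032 kg/s * 23837 kJ/kg * 0.657 = 501.15 kW

501.15 kW


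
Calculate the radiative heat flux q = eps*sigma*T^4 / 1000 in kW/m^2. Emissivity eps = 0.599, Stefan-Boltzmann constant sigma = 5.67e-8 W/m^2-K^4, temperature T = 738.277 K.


T^4 = 2.9708e+11
q = 0.599 * 5.67e-8 * 2.9708e+11 / 1000 = 10.090 kW/m^2

10.090 kW/m^2


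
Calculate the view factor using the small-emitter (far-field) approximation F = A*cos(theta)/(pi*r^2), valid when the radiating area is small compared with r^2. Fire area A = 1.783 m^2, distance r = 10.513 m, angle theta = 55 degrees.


cos(55 deg) = 0.57358
pi*r^2 = 347.22
F = 1.783 * 0.57358 / 347.22 = 0.0029454

0.0029454


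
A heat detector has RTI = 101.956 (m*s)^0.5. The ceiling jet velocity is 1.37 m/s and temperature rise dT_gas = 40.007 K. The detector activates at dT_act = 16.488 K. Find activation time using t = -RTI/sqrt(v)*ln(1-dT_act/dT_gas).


dT_act/dT_gas = 0.41213
ln(1 - 0.41213) = -0.53125
t = -101.956 / sqrt(1.37) * -0.53125 = 46.275 s

46.275 s


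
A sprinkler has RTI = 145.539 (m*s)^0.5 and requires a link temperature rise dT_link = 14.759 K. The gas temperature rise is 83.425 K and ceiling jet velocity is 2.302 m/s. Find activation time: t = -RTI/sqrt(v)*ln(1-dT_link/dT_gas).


dT_link/dT_gas = 0.17691
ln(1 - 0.17691) = -0.19469
t = -145.539 / sqrt(2.302) * -0.19469 = 18.676 s

18.676 s


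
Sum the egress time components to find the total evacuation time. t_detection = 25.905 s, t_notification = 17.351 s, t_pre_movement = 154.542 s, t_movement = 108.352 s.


Total = 25.905 + 17.351 + 154.542 + 108.352 = 306.15 s

306.15 s


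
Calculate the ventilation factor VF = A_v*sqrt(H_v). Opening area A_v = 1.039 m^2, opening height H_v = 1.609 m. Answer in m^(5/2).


sqrt(H_v) = 1.2685
VF = 1.039 * 1.2685 = 1.3179 m^(5/2)

1.3179 m^(5/2)


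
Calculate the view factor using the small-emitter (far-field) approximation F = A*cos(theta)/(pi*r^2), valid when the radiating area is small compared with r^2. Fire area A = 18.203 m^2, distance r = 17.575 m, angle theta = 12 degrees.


cos(12 deg) = 0.97815
pi*r^2 = 970.38
F = 18.203 * 0.97815 / 970.38 = 0.018349

0.018349


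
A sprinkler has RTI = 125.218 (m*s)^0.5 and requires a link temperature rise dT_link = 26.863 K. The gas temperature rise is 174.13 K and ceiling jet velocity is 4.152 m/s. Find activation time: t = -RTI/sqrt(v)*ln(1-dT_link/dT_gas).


dT_link/dT_gas = 0.15427
ln(1 - 0.15427) = -0.16755
t = -125.218 / sqrt(4.152) * -0.16755 = 10.297 s

10.297 s


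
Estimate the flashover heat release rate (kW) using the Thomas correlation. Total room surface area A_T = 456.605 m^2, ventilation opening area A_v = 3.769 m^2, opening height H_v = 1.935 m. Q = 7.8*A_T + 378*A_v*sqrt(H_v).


7.8*A_T = 3561.519
sqrt(H_v) = 1.3910
378*A_v*sqrt(H_v) = 1981.8
Q = 3561.519 + 1981.8 = 5543.3 kW

5543.3 kW


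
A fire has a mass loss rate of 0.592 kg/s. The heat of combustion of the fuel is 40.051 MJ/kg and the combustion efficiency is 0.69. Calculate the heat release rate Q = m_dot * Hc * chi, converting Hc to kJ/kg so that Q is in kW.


Hc = 40.051 MJ/kg = 40.051 * 1000 kJ/kg = 40051 kJ/kg
Q = 0.592 kg/s * 40051 kJ/kg * 0.69 = 16360 kW

16360 kW


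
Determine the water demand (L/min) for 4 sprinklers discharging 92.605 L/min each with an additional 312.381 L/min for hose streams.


Sprinkler demand = 4 * 92.605 = 370.42 L/min
Total = 370.42 + 312.381 = 682.801 L/min

682.801 L/min


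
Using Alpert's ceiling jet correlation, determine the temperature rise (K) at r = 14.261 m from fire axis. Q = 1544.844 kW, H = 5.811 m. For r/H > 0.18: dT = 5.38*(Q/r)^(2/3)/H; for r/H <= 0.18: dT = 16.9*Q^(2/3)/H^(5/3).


r/H = 14.261 / 5.811 = 2.4541
r/H > 0.18, so dT = 5.38*(Q/r)^(2/3)/H
Q/r = 108.33
(Q/r)^(2/3) = 22.724
dT = 5.38 * 22.724 / 5.811 = 21.039 K

21.039 K


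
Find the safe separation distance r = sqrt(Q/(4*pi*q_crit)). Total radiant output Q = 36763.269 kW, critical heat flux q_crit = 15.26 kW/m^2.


4*pi*q_crit = 191.76
Q/(4*pi*q_crit) = 191.71
r = sqrt(191.71) = 13.846 m

13.846 m


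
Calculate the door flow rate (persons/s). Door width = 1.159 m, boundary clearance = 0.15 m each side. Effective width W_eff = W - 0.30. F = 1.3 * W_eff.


W_eff = 1.159 - 0.30 = 0.859 m
F = 1.3 * 0.859 = 1.1167 persons/s

1.1167 persons/s


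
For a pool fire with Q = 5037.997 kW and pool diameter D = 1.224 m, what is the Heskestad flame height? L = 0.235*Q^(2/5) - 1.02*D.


Q^(2/5) = 30.262
0.235 * Q^(2/5) = 7.1117
1.02 * D = 1.2485
L = 5.8632 m

5.8632 m


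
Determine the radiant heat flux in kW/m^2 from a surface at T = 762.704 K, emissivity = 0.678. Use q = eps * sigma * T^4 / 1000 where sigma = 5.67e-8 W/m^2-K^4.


T^4 = 3.3840e+11
q = 0.678 * 5.67e-8 * 3.3840e+11 / 1000 = 13.009 kW/m^2

13.009 kW/m^2


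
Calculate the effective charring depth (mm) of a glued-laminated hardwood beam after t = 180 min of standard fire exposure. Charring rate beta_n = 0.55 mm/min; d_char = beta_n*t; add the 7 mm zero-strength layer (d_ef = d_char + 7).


d_char = 0.55 * 180 = 99 mm
d_ef = 99 + 1.0*7 = 106 mm

106 mm


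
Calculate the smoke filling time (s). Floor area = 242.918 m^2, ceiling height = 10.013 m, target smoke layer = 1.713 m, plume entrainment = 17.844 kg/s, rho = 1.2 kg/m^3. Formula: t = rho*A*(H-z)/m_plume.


H - z = 8.3 m
t = 1.2 * 242.918 * 8.3 / 17.844 = 135.59 s

135.59 s


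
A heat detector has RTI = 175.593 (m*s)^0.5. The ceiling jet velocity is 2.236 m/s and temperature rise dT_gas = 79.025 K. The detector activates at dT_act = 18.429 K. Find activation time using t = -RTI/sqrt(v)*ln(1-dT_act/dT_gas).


dT_act/dT_gas = 0.23320
ln(1 - 0.23320) = -0.26554
t = -175.593 / sqrt(2.236) * -0.26554 = 31.181 s

31.181 s


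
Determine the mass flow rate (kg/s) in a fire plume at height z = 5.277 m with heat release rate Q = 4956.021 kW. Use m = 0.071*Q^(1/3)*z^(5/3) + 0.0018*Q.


Q^(1/3) = 17.049
z^(5/3) = 15.995
First term = 0.071 * 17.049 * 15.995 = 19.362
Second term = 0.0018 * 4956.021 = 8.9208
m = 28.283 kg/s

28.283 kg/s


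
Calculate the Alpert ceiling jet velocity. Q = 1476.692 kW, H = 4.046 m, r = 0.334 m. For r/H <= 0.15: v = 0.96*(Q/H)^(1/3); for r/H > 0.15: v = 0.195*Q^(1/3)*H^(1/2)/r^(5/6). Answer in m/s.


r/H = 0.334 / 4.046 = 0.082551
r/H <= 0.15, so v = 0.96*(Q/H)^(1/3)
Q/H = 364.98
(Q/H)^(1/3) = 7.1464
v = 0.96 * 7.1464 = 6.8606 m/s

6.8606 m/s


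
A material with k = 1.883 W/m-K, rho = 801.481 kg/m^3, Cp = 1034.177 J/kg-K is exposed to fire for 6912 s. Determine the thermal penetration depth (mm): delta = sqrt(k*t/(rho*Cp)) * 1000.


alpha = 1.883 / (801.481 * 1034.177) = 2.2718e-06 m^2/s
alpha * t = 0.015702
delta = sqrt(0.015702) * 1000 = 125.31 mm

125.31 mm


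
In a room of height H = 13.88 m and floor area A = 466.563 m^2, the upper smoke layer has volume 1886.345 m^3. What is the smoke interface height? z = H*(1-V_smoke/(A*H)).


V/(A*H) = 0.29129
1 - 0.29129 = 0.70871
z = 13.88 * 0.70871 = 9.8369 m

9.8369 m


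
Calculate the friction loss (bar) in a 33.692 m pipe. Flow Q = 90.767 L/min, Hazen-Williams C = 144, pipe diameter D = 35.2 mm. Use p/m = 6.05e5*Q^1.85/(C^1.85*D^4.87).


Q^1.85 = 4189.5
C^1.85 = 9839.4
D^4.87 = 3.4014e+07
p/m = 0.0075734 bar/m
p_total = 0.0075734 * 33.692 = 0.25516 bar

0.25516 bar


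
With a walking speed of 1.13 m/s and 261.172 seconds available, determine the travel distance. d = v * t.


d = 1.13 * 261.172 = 295.12 m

295.12 m


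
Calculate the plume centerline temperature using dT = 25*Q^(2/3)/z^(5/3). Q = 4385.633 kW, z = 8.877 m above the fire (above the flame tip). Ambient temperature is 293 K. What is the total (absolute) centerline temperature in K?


Q^(2/3) = 267.93
z^(5/3) = 38.058
dT = 25 * 267.93 / 38.058 = 176.00 K
T = 293 + 176.00 = 469.00 K

469.00 K


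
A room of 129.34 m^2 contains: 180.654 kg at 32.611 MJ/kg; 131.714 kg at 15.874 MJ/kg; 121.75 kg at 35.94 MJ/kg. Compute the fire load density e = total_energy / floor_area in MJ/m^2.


Total energy = 180.654*32.611 + 131.714*15.874 + 121.75*35.94
= 5891.308 + 2090.828 + 4375.695
= 12357.83 MJ
e = 12357.83 / 129.34 = 95.545 MJ/m^2

95.545 MJ/m^2


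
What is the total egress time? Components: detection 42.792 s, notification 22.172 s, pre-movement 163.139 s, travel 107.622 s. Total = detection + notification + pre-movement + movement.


Total = 42.792 + 22.172 + 163.139 + 107.622 = 335.725 s

335.725 s


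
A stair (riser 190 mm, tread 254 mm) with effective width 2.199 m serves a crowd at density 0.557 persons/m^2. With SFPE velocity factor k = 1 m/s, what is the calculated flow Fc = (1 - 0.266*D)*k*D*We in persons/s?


1 - 0.266*D = 1 - 0.266*0.557 = 0.85184
Fs = 0.85184 * 1 * 0.557 = 0.47447 persons/(s*m)
Fc = 0.47447 * 2.199 = 1.0434 persons/s

1.0434 persons/s


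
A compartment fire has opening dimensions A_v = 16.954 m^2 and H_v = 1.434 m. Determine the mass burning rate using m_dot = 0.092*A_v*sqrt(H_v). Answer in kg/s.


sqrt(H_v) = 1.1975
m_dot = 0.092 * 16.954 * 1.1975 = 1.8678 kg/s

1.8678 kg/s


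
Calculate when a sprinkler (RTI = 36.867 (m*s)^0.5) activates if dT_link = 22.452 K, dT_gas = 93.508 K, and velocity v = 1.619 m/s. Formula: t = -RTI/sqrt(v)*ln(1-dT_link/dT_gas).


dT_link/dT_gas = 0.24011
ln(1 - 0.24011) = -0.27458
t = -36.867 / sqrt(1.619) * -0.27458 = 7.9558 s

7.9558 s


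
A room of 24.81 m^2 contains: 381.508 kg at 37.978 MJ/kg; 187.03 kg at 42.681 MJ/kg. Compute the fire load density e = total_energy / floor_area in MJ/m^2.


Total energy = 381.508*37.978 + 187.03*42.681
= 14488.91 + 7982.627
= 22471.54 MJ
e = 22471.54 / 24.81 = 905.75 MJ/m^2

905.75 MJ/m^2


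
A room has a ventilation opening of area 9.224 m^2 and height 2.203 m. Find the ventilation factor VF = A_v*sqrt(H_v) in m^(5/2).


sqrt(H_v) = 1.4843
VF = 9.224 * 1.4843 = 13.691 m^(5/2)

13.691 m^(5/2)


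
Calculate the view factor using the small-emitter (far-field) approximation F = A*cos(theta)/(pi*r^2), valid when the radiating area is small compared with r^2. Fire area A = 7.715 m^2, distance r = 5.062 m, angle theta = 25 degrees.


cos(25 deg) = 0.90631
pi*r^2 = 80.500
F = 7.715 * 0.90631 / 80.500 = 0.086860

0.086860


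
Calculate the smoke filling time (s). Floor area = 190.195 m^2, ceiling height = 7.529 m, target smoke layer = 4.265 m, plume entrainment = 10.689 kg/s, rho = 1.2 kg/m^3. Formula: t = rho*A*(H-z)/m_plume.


H - z = 3.264 m
t = 1.2 * 190.195 * 3.264 / 10.689 = 69.694 s

69.694 s


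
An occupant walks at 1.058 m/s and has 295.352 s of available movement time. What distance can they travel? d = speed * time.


d = 1.058 * 295.352 = 312.48 m

312.48 m


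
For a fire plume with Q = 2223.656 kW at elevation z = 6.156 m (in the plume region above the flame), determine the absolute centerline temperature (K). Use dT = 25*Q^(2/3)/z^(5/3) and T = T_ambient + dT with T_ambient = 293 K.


Q^(2/3) = 170.36
z^(5/3) = 20.677
dT = 25 * 170.36 / 20.677 = 205.98 K
T = 293 + 205.98 = 498.98 K

498.98 K


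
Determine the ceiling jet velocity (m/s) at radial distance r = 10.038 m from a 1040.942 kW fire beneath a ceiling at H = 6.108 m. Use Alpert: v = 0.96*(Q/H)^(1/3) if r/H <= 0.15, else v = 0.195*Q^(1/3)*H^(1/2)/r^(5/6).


r/H = 10.038 / 6.108 = 1.6434
r/H > 0.15, so v = 0.195*Q^(1/3)*H^(1/2)/r^(5/6)
Q^(1/3) = 10.135
H^(1/2) = 2.4714
r^(5/6) = 6.8345
v = 0.195 * 10.135 * 2.4714 / 6.8345 = 0.71464 m/s

0.71464 m/s


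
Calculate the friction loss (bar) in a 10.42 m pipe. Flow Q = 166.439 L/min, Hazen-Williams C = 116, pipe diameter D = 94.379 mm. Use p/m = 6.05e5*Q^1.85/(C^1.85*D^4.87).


Q^1.85 = 12862
C^1.85 = 6595.5
D^4.87 = 4.1461e+09
p/m = 0.00028457 bar/m
p_total = 0.00028457 * 10.42 = 0.0029652 bar

0.0029652 bar


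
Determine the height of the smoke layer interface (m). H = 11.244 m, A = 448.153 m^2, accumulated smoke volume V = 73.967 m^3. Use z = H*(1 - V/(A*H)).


V/(A*H) = 0.014679
1 - 0.014679 = 0.98532
z = 11.244 * 0.98532 = 11.079 m

11.079 m


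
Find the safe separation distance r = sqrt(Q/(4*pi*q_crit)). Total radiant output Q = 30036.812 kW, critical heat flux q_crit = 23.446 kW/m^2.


4*pi*q_crit = 294.63
Q/(4*pi*q_crit) = 101.95
r = sqrt(101.95) = 10.097 m

10.097 m


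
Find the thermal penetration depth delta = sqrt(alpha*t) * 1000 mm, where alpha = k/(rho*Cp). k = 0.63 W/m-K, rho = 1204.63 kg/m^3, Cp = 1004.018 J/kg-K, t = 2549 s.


alpha = 0.63 / (1204.63 * 1004.018) = 5.2089e-07 m^2/s
alpha * t = 0.0013277
delta = sqrt(0.0013277) * 1000 = 36.438 mm

36.438 mm


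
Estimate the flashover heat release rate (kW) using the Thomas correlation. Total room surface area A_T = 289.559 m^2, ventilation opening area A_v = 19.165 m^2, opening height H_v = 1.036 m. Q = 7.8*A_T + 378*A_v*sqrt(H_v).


7.8*A_T = 2258.6
sqrt(H_v) = 1.0178
378*A_v*sqrt(H_v) = 7373.6
Q = 2258.6 + 7373.6 = 9632.2 kW

9632.2 kW


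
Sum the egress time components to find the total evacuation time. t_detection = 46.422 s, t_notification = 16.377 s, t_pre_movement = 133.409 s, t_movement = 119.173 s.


Total = 46.422 + 16.377 + 133.409 + 119.173 = 315.381 s

315.381 s


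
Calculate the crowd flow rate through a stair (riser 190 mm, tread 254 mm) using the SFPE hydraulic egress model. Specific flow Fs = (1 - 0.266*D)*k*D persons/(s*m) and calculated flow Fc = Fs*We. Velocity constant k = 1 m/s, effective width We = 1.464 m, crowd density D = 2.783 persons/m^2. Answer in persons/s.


1 - 0.266*D = 1 - 0.266*2.783 = 0.25972
Fs = 0.25972 * 1 * 2.783 = 0.72281 persons/(s*m)
Fc = 0.72281 * 1.464 = 1.0582 persons/s

1.0582 persons/s


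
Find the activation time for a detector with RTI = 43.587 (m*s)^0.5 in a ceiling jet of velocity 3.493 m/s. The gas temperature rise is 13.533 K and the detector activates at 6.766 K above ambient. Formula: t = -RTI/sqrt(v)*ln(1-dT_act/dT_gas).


dT_act/dT_gas = 0.49996
ln(1 - 0.49996) = -0.69307
t = -43.587 / sqrt(3.493) * -0.69307 = 16.164 s

16.164 s


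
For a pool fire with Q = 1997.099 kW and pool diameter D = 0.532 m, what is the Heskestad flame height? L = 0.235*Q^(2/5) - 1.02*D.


Q^(2/5) = 20.901
0.235 * Q^(2/5) = 4.9117
1.02 * D = 0.54264
L = 4.3690 m

4.3690 m


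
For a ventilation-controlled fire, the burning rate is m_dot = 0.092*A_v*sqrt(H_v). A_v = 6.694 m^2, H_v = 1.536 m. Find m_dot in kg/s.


sqrt(H_v) = 1.2394
m_dot = 0.092 * 6.694 * 1.2394 = 0.76325 kg/s

0.76325 kg/s


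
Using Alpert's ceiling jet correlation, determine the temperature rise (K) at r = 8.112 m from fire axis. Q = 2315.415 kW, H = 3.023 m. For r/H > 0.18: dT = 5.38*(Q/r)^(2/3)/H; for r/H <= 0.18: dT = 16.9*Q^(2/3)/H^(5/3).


r/H = 8.112 / 3.023 = 2.6834
r/H > 0.18, so dT = 5.38*(Q/r)^(2/3)/H
Q/r = 285.43
(Q/r)^(2/3) = 43.351
dT = 5.38 * 43.351 / 3.023 = 77.152 K

77.152 K


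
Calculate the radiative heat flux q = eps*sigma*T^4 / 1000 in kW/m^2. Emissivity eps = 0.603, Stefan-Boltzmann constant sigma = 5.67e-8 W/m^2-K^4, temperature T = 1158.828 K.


T^4 = 1.8033e+12
q = 0.603 * 5.67e-8 * 1.8033e+12 / 1000 = 61.656 kW/m^2

61.656 kW/m^2


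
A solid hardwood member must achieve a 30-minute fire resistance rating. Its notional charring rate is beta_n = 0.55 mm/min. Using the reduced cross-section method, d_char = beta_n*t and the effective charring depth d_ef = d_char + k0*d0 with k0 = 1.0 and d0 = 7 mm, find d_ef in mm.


d_char = 0.55 * 30 = 16.5 mm
d_ef = 16.5 + 1.0*7 = 23.5 mm

23.5 mm


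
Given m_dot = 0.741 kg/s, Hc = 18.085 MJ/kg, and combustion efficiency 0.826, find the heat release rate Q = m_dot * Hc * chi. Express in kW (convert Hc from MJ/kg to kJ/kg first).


Hc = 18.085 MJ/kg = 18.085 * 1000 kJ/kg = 18085 kJ/kg
Q = 0.741 kg/s * 18085 kJ/kg * 0.826 = 11069 kW

11069 kW


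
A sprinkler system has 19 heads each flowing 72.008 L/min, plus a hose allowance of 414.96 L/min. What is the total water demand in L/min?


Sprinkler demand = 19 * 72.008 = 1368.152 L/min
Total = 1368.152 + 414.96 = 1783.112 L/min

1783.112 L/min


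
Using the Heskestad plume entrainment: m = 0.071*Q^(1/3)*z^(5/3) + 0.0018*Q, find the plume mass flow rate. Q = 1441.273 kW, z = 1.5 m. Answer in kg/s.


Q^(1/3) = 11.296
z^(5/3) = 1.9656
First term = 0.071 * 11.296 * 1.9656 = 1.5764
Second term = 0.0018 * 1441.273 = 2.5943
m = 4.1707 kg/s

4.1707 kg/s


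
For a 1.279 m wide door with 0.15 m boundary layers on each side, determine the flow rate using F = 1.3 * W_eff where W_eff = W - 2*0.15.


W_eff = 1.279 - 0.30 = 0.979 m
F = 1.3 * 0.979 = 1.2727 persons/s

1.2727 persons/s


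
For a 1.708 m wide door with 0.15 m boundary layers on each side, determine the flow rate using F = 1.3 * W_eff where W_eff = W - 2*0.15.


W_eff = 1.708 - 0.30 = 1.408 m
F = 1.3 * 1.408 = 1.8304 persons/s

1.8304 persons/s


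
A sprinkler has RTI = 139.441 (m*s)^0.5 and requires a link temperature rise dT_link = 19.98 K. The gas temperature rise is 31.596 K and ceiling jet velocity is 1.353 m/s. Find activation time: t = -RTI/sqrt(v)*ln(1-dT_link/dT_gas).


dT_link/dT_gas = 0.63236
ln(1 - 0.63236) = -1.0006
t = -139.441 / sqrt(1.353) * -1.0006 = 119.96 s

119.96 s


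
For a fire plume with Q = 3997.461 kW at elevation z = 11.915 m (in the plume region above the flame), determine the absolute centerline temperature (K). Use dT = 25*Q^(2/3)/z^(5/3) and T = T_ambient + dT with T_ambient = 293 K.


Q^(2/3) = 251.88
z^(5/3) = 62.157
dT = 25 * 251.88 / 62.157 = 101.31 K
T = 293 + 101.31 = 394.31 K

394.31 K


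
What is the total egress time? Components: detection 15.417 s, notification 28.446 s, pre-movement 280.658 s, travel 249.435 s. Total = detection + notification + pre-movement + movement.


Total = 15.417 + 28.446 + 280.658 + 249.435 = 573.956 s

573.956 s


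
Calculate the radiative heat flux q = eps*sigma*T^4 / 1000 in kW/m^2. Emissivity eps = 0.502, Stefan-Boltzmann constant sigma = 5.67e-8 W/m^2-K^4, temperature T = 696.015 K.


T^4 = 2.3468e+11
q = 0.502 * 5.67e-8 * 2.3468e+11 / 1000 = 6.6798 kW/m^2

6.6798 kW/m^2


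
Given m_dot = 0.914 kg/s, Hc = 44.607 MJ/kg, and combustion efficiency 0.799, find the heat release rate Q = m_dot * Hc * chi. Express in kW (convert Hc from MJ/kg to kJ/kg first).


Hc = 44.607 MJ/kg = 44.607 * 1000 kJ/kg = 44607 kJ/kg
Q = 0.914 kg/s * 44607 kJ/kg * 0.799 = 32576 kW

32576 kW


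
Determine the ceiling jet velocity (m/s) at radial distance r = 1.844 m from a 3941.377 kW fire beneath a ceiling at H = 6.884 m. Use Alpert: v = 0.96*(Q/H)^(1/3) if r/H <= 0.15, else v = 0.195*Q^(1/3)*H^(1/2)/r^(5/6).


r/H = 1.844 / 6.884 = 0.26787
r/H > 0.15, so v = 0.195*Q^(1/3)*H^(1/2)/r^(5/6)
Q^(1/3) = 15.796
H^(1/2) = 2.6237
r^(5/6) = 1.6652
v = 0.195 * 15.796 * 2.6237 / 1.6652 = 4.8533 m/s

4.8533 m/s


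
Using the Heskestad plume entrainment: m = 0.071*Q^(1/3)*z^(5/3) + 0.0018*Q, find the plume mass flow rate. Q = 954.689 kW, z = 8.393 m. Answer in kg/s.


Q^(1/3) = 9.8466
z^(5/3) = 34.663
First term = 0.071 * 9.8466 * 34.663 = 24.233
Second term = 0.0018 * 954.689 = 1.7184
m = 25.951 kg/s

25.951 kg/s


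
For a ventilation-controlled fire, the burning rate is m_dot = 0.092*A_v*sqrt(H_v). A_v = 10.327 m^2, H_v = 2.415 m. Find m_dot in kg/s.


sqrt(H_v) = 1.5540
m_dot = 0.092 * 10.327 * 1.5540 = 1.4765 kg/s

1.4765 kg/s


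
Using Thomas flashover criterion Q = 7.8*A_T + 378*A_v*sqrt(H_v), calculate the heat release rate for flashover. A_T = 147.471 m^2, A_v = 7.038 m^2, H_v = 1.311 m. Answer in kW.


7.8*A_T = 1150.3
sqrt(H_v) = 1.1450
378*A_v*sqrt(H_v) = 3046.1
Q = 1150.3 + 3046.1 = 4196.4 kW

4196.4 kW


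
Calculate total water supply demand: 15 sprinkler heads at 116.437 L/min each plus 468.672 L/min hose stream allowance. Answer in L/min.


Sprinkler demand = 15 * 116.437 = 1746.555 L/min
Total = 1746.555 + 468.672 = 2215.227 L/min

2215.227 L/min


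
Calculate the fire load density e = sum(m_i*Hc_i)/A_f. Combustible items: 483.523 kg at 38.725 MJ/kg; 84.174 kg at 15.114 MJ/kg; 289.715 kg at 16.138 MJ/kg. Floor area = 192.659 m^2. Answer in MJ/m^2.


Total energy = 483.523*38.725 + 84.174*15.114 + 289.715*16.138
= 18724.43 + 1272.206 + 4675.421
= 24672.05 MJ
e = 24672.05 / 192.659 = 128.06 MJ/m^2

128.06 MJ/m^2


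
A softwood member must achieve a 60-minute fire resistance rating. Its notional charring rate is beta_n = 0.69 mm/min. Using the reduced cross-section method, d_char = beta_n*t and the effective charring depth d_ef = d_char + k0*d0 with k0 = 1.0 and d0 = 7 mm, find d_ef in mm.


d_char = 0.69 * 60 = 41.4 mm
d_ef = 41.4 + 1.0*7 = 48.4 mm

48.4 mm


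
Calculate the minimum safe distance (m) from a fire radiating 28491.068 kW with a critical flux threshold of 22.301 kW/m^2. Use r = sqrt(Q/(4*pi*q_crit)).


4*pi*q_crit = 280.24
Q/(4*pi*q_crit) = 101.67
r = sqrt(101.67) = 10.083 m

10.083 m


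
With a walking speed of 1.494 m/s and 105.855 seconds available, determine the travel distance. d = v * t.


d = 1.494 * 105.855 = 158.15 m

158.15 m


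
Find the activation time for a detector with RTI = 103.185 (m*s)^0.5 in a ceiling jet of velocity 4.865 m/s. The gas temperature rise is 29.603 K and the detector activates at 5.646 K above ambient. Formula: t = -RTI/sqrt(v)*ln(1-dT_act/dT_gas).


dT_act/dT_gas = 0.19072
ln(1 - 0.19072) = -0.21162
t = -103.185 / sqrt(4.865) * -0.21162 = 9.8997 s

9.8997 s


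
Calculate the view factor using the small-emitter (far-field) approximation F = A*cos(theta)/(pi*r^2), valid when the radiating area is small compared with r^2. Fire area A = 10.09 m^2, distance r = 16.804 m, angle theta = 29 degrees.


cos(29 deg) = 0.87462
pi*r^2 = 887.11
F = 10.09 * 0.87462 / 887.11 = 0.0099480

0.0099480


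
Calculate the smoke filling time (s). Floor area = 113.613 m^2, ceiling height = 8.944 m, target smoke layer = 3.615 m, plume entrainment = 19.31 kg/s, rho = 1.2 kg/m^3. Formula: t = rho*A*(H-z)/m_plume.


H - z = 5.329 m
t = 1.2 * 113.613 * 5.329 / 19.31 = 37.625 s

37.625 s


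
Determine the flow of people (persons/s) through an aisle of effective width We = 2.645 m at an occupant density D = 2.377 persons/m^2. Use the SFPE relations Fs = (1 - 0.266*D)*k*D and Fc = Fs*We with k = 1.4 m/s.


1 - 0.266*D = 1 - 0.266*2.377 = 0.36772
Fs = 0.36772 * 1.4 * 2.377 = 1.2237 persons/(s*m)
Fc = 1.2237 * 2.645 = 3.2367 persons/s

3.2367 persons/s


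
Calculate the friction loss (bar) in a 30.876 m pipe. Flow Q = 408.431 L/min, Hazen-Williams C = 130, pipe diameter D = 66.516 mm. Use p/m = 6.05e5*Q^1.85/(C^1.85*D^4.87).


Q^1.85 = 67697
C^1.85 = 8143.2
D^4.87 = 7.5448e+08
p/m = 0.0066662 bar/m
p_total = 0.0066662 * 30.876 = 0.20583 bar

0.20583 bar


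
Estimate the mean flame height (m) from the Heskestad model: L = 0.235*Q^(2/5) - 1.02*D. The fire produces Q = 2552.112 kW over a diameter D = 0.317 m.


Q^(2/5) = 23.055
0.235 * Q^(2/5) = 5.4179
1.02 * D = 0.32334
L = 5.0945 m

5.0945 m


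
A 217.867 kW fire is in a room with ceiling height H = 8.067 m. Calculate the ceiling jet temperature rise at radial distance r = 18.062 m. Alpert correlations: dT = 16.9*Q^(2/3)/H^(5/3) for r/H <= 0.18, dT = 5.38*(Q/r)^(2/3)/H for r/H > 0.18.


r/H = 18.062 / 8.067 = 2.2390
r/H > 0.18, so dT = 5.38*(Q/r)^(2/3)/H
Q/r = 12.062
(Q/r)^(2/3) = 5.2596
dT = 5.38 * 5.2596 / 8.067 = 3.5077 K

3.5077 K


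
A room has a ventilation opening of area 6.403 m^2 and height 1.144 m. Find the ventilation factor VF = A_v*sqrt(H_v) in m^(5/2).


sqrt(H_v) = 1.0696
VF = 6.403 * 1.0696 = 6.8485 m^(5/2)

6.8485 m^(5/2)


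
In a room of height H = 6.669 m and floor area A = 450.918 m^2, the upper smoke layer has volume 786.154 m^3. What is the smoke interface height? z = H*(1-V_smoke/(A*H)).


V/(A*H) = 0.26143
1 - 0.26143 = 0.73857
z = 6.669 * 0.73857 = 4.9255 m

4.9255 m


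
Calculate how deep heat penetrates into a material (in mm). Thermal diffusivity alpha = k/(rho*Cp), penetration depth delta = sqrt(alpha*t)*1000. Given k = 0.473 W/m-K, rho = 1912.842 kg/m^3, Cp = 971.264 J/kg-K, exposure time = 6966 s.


alpha = 0.473 / (1912.842 * 971.264) = 2.5459e-07 m^2/s
alpha * t = 0.0017735
delta = sqrt(0.0017735) * 1000 = 42.113 mm

42.113 mm


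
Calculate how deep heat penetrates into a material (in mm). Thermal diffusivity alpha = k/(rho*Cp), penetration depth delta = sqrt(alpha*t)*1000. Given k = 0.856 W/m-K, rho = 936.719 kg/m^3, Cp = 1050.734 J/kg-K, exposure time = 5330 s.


alpha = 0.856 / (936.719 * 1050.734) = 8.6970e-07 m^2/s
alpha * t = 0.0046355
delta = sqrt(0.0046355) * 1000 = 68.085 mm

68.085 mm


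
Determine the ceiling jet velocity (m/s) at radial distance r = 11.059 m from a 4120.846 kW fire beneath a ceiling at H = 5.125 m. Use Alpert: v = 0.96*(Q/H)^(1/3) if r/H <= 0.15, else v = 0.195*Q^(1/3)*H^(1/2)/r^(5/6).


r/H = 11.059 / 5.125 = 2.1579
r/H > 0.15, so v = 0.195*Q^(1/3)*H^(1/2)/r^(5/6)
Q^(1/3) = 16.032
H^(1/2) = 2.2638
r^(5/6) = 7.4091
v = 0.195 * 16.032 * 2.2638 / 7.4091 = 0.95524 m/s

0.95524 m/s


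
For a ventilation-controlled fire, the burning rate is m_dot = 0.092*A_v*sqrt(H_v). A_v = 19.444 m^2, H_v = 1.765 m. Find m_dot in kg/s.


sqrt(H_v) = 1.3285
m_dot = 0.092 * 19.444 * 1.3285 = 2.3765 kg/s

2.3765 kg/s


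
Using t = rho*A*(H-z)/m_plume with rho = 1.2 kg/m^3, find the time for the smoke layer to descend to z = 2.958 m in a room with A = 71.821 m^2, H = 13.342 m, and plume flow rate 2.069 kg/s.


H - z = 10.384 m
t = 1.2 * 71.821 * 10.384 / 2.069 = 432.55 s

432.55 s


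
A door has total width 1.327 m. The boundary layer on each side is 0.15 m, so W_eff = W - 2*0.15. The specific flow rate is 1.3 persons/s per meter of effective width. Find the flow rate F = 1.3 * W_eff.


W_eff = 1.327 - 0.30 = 1.027 m
F = 1.3 * 1.027 = 1.3351 persons/s

1.3351 persons/s


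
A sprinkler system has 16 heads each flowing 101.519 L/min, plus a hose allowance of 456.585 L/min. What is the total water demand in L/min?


Sprinkler demand = 16 * 101.519 = 1624.304 L/min
Total = 1624.304 + 456.585 = 2080.889 L/min

2080.889 L/min


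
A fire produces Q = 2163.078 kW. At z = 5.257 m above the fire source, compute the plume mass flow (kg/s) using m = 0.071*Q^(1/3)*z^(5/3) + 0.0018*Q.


Q^(1/3) = 12.933
z^(5/3) = 15.894
First term = 0.071 * 12.933 * 15.894 = 14.594
Second term = 0.0018 * 2163.078 = 3.8935
m = 18.488 kg/s

18.488 kg/s


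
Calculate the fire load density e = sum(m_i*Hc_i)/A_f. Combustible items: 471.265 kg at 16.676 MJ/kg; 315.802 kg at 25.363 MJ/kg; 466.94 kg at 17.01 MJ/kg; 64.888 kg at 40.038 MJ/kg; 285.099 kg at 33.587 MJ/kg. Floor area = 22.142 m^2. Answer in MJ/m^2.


Total energy = 471.265*16.676 + 315.802*25.363 + 466.94*17.01 + 64.888*40.038 + 285.099*33.587
= 7858.815 + 8009.686 + 7942.649 + 2597.986 + 9575.620
= 35984.76 MJ
e = 35984.76 / 22.142 = 1625.2 MJ/m^2

1625.2 MJ/m^2


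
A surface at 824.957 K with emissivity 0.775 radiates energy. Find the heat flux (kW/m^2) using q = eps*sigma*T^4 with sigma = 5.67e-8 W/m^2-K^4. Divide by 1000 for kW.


T^4 = 4.6315e+11
q = 0.775 * 5.67e-8 * 4.6315e+11 / 1000 = 20.352 kW/m^2

20.352 kW/m^2


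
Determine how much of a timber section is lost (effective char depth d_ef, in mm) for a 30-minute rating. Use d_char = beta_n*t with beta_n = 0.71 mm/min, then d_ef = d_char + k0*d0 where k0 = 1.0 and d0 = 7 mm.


d_char = 0.71 * 30 = 21.3 mm
d_ef = 21.3 + 1.0*7 = 28.3 mm

28.3 mm


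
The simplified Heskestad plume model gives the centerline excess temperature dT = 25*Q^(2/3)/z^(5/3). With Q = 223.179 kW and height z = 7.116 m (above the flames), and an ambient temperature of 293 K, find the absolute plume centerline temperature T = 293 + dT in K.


Q^(2/3) = 36.793
z^(5/3) = 26.327
dT = 25 * 36.793 / 26.327 = 34.939 K
T = 293 + 34.939 = 327.94 K

327.94 K


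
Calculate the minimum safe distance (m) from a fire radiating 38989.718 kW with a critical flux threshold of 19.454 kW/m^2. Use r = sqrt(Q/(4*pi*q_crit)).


4*pi*q_crit = 244.47
Q/(4*pi*q_crit) = 159.49
r = sqrt(159.49) = 12.629 m

12.629 m


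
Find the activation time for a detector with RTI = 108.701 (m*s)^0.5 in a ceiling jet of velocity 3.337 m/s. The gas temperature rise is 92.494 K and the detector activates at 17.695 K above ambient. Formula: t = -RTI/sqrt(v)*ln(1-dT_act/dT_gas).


dT_act/dT_gas = 0.19131
ln(1 - 0.19131) = -0.21234
t = -108.701 / sqrt(3.337) * -0.21234 = 12.635 s

12.635 s


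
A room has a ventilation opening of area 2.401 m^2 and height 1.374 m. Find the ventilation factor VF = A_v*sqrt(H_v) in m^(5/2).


sqrt(H_v) = 1.1722
VF = 2.401 * 1.1722 = 2.8144 m^(5/2)

2.8144 m^(5/2)


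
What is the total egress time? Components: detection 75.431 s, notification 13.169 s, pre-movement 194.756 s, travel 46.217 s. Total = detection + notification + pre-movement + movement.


Total = 75.431 + 13.169 + 194.756 + 46.217 = 329.573 s

329.573 s


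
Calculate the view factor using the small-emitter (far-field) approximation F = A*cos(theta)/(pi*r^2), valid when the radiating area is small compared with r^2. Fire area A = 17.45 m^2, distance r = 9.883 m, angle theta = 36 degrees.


cos(36 deg) = 0.80902
pi*r^2 = 306.85
F = 17.45 * 0.80902 / 306.85 = 0.046007

0.046007


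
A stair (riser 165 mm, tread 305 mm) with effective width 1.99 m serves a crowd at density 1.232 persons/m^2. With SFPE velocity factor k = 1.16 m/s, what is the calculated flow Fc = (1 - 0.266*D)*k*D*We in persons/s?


1 - 0.266*D = 1 - 0.266*1.232 = 0.67229
Fs = 0.67229 * 1.16 * 1.232 = 0.96078 persons/(s*m)
Fc = 0.96078 * 1.99 = 1.9120 persons/s

1.9120 persons/s


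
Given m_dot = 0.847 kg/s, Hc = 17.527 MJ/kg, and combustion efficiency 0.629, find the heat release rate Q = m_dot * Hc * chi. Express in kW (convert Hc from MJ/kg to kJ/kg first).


Hc = 17.527 MJ/kg = 17.527 * 1000 kJ/kg = 17527 kJ/kg
Q = 0.847 kg/s * 17527 kJ/kg * 0.629 = 9337.7 kW

9337.7 kW


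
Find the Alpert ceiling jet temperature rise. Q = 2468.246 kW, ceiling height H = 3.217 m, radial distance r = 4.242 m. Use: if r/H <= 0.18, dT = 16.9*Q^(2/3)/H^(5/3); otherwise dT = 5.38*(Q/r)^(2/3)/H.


r/H = 4.242 / 3.217 = 1.3186
r/H > 0.18, so dT = 5.38*(Q/r)^(2/3)/H
Q/r = 581.86
(Q/r)^(2/3) = 69.697
dT = 5.38 * 69.697 / 3.217 = 116.56 K

116.56 K


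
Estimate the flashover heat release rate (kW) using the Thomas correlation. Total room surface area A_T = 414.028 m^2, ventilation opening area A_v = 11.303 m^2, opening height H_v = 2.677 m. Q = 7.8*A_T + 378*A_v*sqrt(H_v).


7.8*A_T = 3229.4
sqrt(H_v) = 1.6362
378*A_v*sqrt(H_v) = 6990.5
Q = 3229.4 + 6990.5 = 10220 kW

10220 kW


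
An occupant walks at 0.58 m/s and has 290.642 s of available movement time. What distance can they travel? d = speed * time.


d = 0.58 * 290.642 = 168.57 m

168.57 m


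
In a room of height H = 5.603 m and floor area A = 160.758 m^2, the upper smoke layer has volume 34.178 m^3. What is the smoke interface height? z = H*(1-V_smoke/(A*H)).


V/(A*H) = 0.037945
1 - 0.037945 = 0.96206
z = 5.603 * 0.96206 = 5.3904 m

5.3904 m


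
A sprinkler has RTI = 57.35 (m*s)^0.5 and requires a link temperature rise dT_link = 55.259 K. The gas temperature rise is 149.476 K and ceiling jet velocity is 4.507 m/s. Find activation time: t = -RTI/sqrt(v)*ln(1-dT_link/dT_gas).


dT_link/dT_gas = 0.36968
ln(1 - 0.36968) = -0.46154
t = -57.35 / sqrt(4.507) * -0.46154 = 12.468 s

12.468 s


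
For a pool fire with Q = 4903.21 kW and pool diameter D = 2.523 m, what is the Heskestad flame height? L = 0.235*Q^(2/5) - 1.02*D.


Q^(2/5) = 29.936
0.235 * Q^(2/5) = 7.0349
1.02 * D = 2.5735
L = 4.4615 m

4.4615 m


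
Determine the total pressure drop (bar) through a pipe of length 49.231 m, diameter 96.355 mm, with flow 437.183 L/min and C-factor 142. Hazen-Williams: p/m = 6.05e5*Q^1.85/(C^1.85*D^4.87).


Q^1.85 = 76776
C^1.85 = 9588.1
D^4.87 = 4.5864e+09
p/m = 0.0010563 bar/m
p_total = 0.0010563 * 49.231 = 0.052002 bar

0.052002 bar


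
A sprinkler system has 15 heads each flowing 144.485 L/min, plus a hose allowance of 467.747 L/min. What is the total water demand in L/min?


Sprinkler demand = 15 * 144.485 = 2167.275 L/min
Total = 2167.275 + 467.747 = 2635.022 L/min

2635.022 L/min


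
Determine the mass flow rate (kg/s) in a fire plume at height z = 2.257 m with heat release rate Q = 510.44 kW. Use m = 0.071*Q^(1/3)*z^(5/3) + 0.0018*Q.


Q^(1/3) = 7.9919
z^(5/3) = 3.8835
First term = 0.071 * 7.9919 * 3.8835 = 2.2036
Second term = 0.0018 * 510.44 = 0.91879
m = 3.1224 kg/s

3.1224 kg/s


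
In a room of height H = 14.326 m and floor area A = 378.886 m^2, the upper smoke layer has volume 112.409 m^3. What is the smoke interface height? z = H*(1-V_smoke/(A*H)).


V/(A*H) = 0.020709
1 - 0.020709 = 0.97929
z = 14.326 * 0.97929 = 14.029 m

14.029 m


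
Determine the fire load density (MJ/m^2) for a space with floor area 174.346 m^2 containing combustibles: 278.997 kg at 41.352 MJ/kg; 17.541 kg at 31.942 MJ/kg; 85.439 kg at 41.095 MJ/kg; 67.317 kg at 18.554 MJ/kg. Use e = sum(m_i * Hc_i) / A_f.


Total energy = 278.997*41.352 + 17.541*31.942 + 85.439*41.095 + 67.317*18.554
= 11537.08 + 560.2946 + 3511.116 + 1249.000
= 16857.49 MJ
e = 16857.49 / 174.346 = 96.690 MJ/m^2

96.690 MJ/m^2


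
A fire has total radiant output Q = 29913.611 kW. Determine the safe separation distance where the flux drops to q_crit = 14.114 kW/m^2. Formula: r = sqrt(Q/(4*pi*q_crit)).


4*pi*q_crit = 177.36
Q/(4*pi*q_crit) = 168.66
r = sqrt(168.66) = 12.987 m

12.987 m
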